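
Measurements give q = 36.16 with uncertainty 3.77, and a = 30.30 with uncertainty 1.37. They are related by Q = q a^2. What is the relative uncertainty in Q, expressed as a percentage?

13.8%

Each factor contributes (exponent × relative error)² to (δQ/Q)²:
  (1·δq/q)² = (1×0.104)² = 0.0109;  (2·δa/a)² = (2×0.0452)² = 0.00818
δQ/Q = √(0.0190) = 0.138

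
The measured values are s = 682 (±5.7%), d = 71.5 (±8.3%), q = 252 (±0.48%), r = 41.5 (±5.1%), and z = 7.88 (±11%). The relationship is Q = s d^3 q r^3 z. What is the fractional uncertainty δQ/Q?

For a monomial Q ∝ s, d^3, q, r^3, z, fractional errors add in quadrature:
  (1·δs/s)² = (1×0.0570)² = 0.00325;  (3·δd/d)² = (3×0.0830)² = 0.0620;  (1·δq/q)² = (1×0.00480)² = 2.3e-05;  (3·δr/r)² = (3×0.0510)² = 0.0234;  (1·δz/z)² = (1×0.110)² = 0.0121
δQ/Q = √(0.101) = 0.317

0.317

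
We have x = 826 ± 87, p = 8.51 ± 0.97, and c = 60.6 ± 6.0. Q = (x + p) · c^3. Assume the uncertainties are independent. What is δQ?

Let u = x + p = 835. δu = √(δx² + δp²) = √(7570 + 0.941) = 87.0, so δu/u = 0.104.
Q is then a monomial in u, c:
δQ/Q = √((δu/u)² + (3·δc/c)²) = √(0.0109 + 0.0882) = 0.315
Q = 1.86e+08, so δQ = 0.315 × 1.86e+08 = 5.85e+07.

5.85e+07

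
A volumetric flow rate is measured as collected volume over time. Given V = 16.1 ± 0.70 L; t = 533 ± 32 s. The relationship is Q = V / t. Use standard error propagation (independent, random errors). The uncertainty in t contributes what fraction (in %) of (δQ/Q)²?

(δQ/Q)² = (1·δV/V)² + (-1·δt/t)²
  V term: (1×0.0435)² = 0.00189
  t term: (-1×0.0600)² = 0.00360
Total = 0.00549. Share from t = 0.00360/0.00549 = 0.656.

65.6%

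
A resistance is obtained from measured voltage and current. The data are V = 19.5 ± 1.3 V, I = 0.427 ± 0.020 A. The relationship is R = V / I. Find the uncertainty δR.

3.72 Ω

Relative error in a monomial: (δR/R)² = Σ (nᵢ · δxᵢ/xᵢ)².
  (1·δV/V)² = (1×0.0667)² = 0.00444;  (-1·δI/I)² = (-1×0.0468)² = 0.00219
δR/R = √(0.00664) = 0.0815
R = 45.7 Ω, so δR = 0.0815 × 45.7 = 3.72 Ω.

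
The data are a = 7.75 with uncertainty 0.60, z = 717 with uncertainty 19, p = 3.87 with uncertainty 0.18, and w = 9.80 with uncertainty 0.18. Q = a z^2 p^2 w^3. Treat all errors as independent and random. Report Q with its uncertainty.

Q is a product of powers, so relative uncertainties combine in quadrature:
  (1·δa/a)² = (1×0.0774)² = 0.00599;  (2·δz/z)² = (2×0.0265)² = 0.00281;  (2·δp/p)² = (2×0.0465)² = 0.00865;  (3·δw/w)² = (3×0.0184)² = 0.00304
δQ/Q = √(0.0205) = 0.143
Q = 5.62e+10, so δQ = 0.143 × 5.62e+10 = 8.04e+09.

(5.62 ± 0.804) × 10^10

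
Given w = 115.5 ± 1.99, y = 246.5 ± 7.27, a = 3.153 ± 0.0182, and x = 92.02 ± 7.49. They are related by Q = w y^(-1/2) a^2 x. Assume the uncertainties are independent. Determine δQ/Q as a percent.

8.53%

Relative error in a monomial: (δQ/Q)² = Σ (nᵢ · δxᵢ/xᵢ)².
  (1·δw/w)² = (1×0.0172)² = 0.000297;  (−½·δy/y)² = (-0.5×0.0295)² = 0.000217;  (2·δa/a)² = (2×0.00577)² = 0.000133;  (1·δx/x)² = (1×0.0814)² = 0.00663
δQ/Q = √(0.00727) = 0.0853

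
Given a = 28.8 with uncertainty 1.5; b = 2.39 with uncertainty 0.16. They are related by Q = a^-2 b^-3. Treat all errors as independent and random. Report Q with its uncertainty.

Since Q is a product/quotient, work with relative uncertainties:
  (-2·δa/a)² = (-2×0.0521)² = 0.0109;  (-3·δb/b)² = (-3×0.0669)² = 0.0403
δQ/Q = √(0.0512) = 0.226
Q = 8.83e-05, so δQ = 0.226 × 8.83e-05 = 2e-05.

(8.83 ± 2.00) × 10^-5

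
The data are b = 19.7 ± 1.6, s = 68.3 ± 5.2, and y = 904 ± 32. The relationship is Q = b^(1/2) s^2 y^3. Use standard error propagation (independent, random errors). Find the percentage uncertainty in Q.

Relative error in a monomial: (δQ/Q)² = Σ (nᵢ · δxᵢ/xᵢ)².
  (½·δb/b)² = (0.5×0.0812)² = 0.00165;  (2·δs/s)² = (2×0.0761)² = 0.0232;  (3·δy/y)² = (3×0.0354)² = 0.0113
δQ/Q = √(0.0361) = 0.190

19.0%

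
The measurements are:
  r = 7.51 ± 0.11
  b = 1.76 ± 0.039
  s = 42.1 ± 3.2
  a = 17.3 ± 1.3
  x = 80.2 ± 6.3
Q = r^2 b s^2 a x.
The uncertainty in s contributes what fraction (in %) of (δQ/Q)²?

(δQ/Q)² = (2·δr/r)² + (1·δb/b)² + (2·δs/s)² + (1·δa/a)² + (1·δx/x)²
  r term: (2×0.0146)² = 0.000858
  b term: (1×0.0222)² = 0.000491
  s term: (2×0.0760)² = 0.0231
  a term: (1×0.0751)² = 0.00565
  x term: (1×0.0786)² = 0.00617
Total = 0.0363. Share from s = 0.0231/0.0363 = 0.637.

63.7%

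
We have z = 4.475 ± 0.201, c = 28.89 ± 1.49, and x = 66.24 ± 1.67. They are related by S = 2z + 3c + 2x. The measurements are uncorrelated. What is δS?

5.59

Each term contributes (cᵢ δxᵢ)² to (δS)²:
  (2·δz)² = 0.162;  (3·δc)² = 20.0;  (2·δx)² = 11.2
δS = √(31.3) = 5.59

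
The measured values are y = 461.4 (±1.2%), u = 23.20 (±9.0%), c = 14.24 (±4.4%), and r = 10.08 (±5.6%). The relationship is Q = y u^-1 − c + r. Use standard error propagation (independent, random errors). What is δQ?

Let p = y·u^-1 = 19.89. δp/p = √((1·δy/y)² + (-1·δu/u)²) = √(0.000144 + 0.00810) = 0.0908, so δp = 1.81.
Q = p − c + r: δQ = √(δp² + δc² + δr²) = √(3.26 + 0.393 + 0.319) = 1.99

1.99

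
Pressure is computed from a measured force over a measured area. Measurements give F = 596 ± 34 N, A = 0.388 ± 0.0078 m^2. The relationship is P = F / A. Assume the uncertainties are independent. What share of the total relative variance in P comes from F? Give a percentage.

89.0%

(δP/P)² = (1·δF/F)² + (-1·δA/A)²
  F term: (1×0.0570)² = 0.00325
  A term: (-1×0.0201)² = 0.000404
Total = 0.00366. Share from F = 0.00325/0.00366 = 0.890.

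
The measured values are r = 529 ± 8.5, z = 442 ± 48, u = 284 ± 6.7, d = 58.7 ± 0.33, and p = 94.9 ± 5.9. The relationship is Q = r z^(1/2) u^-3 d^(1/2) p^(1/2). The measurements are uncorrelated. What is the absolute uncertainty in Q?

0.00347

Products/powers → add relative errors in quadrature, weighted by exponent:
  (1·δr/r)² = (1×0.0161)² = 0.000258;  (½·δz/z)² = (0.5×0.109)² = 0.00295;  (-3·δu/u)² = (-3×0.0236)² = 0.00501;  (½·δd/d)² = (0.5×0.00562)² = 7.9e-06;  (½·δp/p)² = (0.5×0.0622)² = 0.000966
δQ/Q = √(0.00919) = 0.0959
Q = 0.0362, so δQ = 0.0959 × 0.0362 = 0.00347.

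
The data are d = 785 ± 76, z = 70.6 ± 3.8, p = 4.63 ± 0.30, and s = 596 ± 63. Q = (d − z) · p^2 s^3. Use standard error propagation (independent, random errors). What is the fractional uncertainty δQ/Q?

Let u = d − z = 714. δu = √(δd² + δz²) = √(5780 + 14.4) = 76.1, so δu/u = 0.107.
Q is then a monomial in u, p, s:
δQ/Q = √((δu/u)² + (2·δp/p)² + (3·δs/s)²) = √(0.0113 + 0.0168 + 0.101) = 0.359

0.359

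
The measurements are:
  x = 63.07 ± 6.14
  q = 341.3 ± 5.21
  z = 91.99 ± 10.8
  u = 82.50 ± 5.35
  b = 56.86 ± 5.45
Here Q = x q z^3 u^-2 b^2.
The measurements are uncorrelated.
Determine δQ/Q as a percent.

Products/powers → add relative errors in quadrature, weighted by exponent:
  (1·δx/x)² = (1×0.0974)² = 0.00948;  (1·δq/q)² = (1×0.0153)² = 0.000233;  (3·δz/z)² = (3×0.117)² = 0.124;  (-2·δu/u)² = (-2×0.0648)² = 0.0168;  (2·δb/b)² = (2×0.0958)² = 0.0367
δQ/Q = √(0.187) = 0.433

43.3%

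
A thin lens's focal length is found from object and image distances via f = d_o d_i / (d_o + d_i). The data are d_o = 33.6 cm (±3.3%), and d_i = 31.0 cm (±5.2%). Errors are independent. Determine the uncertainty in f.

∂f/∂d_o = (d_i/(d_o+d_i))² = 0.230;  ∂f/∂d_i = (d_o/(d_o+d_i))² = 0.271
δf = √((∂f/∂d_o · δd_o)² + (∂f/∂d_i · δd_i)²) = √(0.0652 + 0.190) = 0.505 cm

0.505 cm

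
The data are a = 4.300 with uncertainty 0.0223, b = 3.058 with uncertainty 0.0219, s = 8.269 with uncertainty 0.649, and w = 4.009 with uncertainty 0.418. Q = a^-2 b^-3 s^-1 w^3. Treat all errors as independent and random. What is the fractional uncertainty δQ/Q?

0.323

Products/powers → add relative errors in quadrature, weighted by exponent:
  (-2·δa/a)² = (-2×0.00519)² = 0.000108;  (-3·δb/b)² = (-3×0.00716)² = 0.000462;  (-1·δs/s)² = (-1×0.0785)² = 0.00616;  (3·δw/w)² = (3×0.104)² = 0.0978
δQ/Q = √(0.105) = 0.323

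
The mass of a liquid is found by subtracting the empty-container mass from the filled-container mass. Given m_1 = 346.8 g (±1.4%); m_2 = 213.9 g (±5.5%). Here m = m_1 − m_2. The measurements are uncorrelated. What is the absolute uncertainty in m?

Sums and differences: (δm)² = Σ (cᵢ δxᵢ)².
  (δm_1)² = 23.6;  (δm_2)² = 138
δm = √(162) = 12.7 g

12.7 g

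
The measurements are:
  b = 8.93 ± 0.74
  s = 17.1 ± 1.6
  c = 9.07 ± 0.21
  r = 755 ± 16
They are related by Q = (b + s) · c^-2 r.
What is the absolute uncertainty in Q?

Let u = b + s = 26.0. δu = √(δb² + δs²) = √(0.548 + 2.56) = 1.76, so δu/u = 0.0677.
Q is then a monomial in u, c, r:
δQ/Q = √((δu/u)² + (-2·δc/c)² + (1·δr/r)²) = √(0.00459 + 0.00214 + 0.000449) = 0.0847
Q = 239, so δQ = 0.0847 × 239 = 20.2.

20.2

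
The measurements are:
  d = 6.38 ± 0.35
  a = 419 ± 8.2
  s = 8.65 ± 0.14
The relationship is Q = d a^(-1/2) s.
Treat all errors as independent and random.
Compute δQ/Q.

Products/powers → add relative errors in quadrature, weighted by exponent:
  (1·δd/d)² = (1×0.0549)² = 0.00301;  (−½·δa/a)² = (-0.5×0.0196)² = 9.58e-05;  (1·δs/s)² = (1×0.0162)² = 0.000262
δQ/Q = √(0.00337) = 0.0580

0.0580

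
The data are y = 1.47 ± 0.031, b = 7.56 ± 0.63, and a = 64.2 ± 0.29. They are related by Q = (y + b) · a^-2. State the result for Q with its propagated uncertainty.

0.00219 ± 0.000154

Let u = y + b = 9.03. δu = √(δy² + δb²) = √(0.000961 + 0.397) = 0.631, so δu/u = 0.0699.
Q is then a monomial in u, a:
δQ/Q = √((δu/u)² + (-2·δa/a)²) = √(0.00488 + 8.16e-05) = 0.0704
Q = 0.00219, so δQ = 0.0704 × 0.00219 = 0.000154.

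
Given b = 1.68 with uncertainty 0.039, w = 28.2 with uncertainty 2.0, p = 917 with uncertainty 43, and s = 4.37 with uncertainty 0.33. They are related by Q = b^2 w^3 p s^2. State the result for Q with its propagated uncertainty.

(1.11 ± 0.298) × 10^9

For a monomial Q ∝ b^2, w^3, p, s^2, fractional errors add in quadrature:
  (2·δb/b)² = (2×0.0232)² = 0.00216;  (3·δw/w)² = (3×0.0709)² = 0.0453;  (1·δp/p)² = (1×0.0469)² = 0.00220;  (2·δs/s)² = (2×0.0755)² = 0.0228
δQ/Q = √(0.0724) = 0.269
Q = 1.11e+09, so δQ = 0.269 × 1.11e+09 = 2.98e+08.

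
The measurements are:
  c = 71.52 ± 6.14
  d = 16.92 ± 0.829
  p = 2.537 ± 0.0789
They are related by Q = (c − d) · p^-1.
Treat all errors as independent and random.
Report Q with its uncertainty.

Let u = c − d = 54.60. δu = √(δc² + δd²) = √(37.7 + 0.687) = 6.20, so δu/u = 0.113.
Q is then a monomial in u, p:
δQ/Q = √((δu/u)² + (-1·δp/p)²) = √(0.0129 + 0.000967) = 0.118
Q = 21.52, so δQ = 0.118 × 21.52 = 2.53.

21.52 ± 2.53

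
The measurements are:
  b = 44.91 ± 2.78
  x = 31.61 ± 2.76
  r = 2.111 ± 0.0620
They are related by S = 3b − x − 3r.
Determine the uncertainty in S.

For a sum/difference, combine absolute errors in quadrature:
  (3·δb)² = 69.6;  (δx)² = 7.62;  (3·δr)² = 0.0346
δS = √(77.2) = 8.79

8.79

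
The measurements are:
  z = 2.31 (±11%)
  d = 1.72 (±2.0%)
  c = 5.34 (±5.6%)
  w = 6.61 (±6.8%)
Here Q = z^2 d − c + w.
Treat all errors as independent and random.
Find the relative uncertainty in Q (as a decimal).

0.201

Let p = z^2·d = 9.18. δp/p = √((2·δz/z)² + (1·δd/d)²) = √(0.0484 + 0.000400) = 0.221, so δp = 2.03.
Q = p − c + w: δQ = √(δp² + δc² + δw²) = √(4.11 + 0.0894 + 0.202) = 2.10
Q = 10.4, so δQ/Q = 2.10/10.4 = 0.201.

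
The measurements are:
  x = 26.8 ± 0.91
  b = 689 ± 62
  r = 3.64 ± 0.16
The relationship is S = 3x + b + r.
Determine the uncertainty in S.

Each term contributes (cᵢ δxᵢ)² to (δS)²:
  (3·δx)² = 7.45;  (δb)² = 3840;  (δr)² = 0.0256
δS = √(3850) = 62.1

62.1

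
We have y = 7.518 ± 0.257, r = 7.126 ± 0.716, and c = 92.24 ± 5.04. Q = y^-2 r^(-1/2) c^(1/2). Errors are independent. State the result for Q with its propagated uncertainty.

0.06365 ± 0.00567

Each factor contributes (exponent × relative error)² to (δQ/Q)²:
  (-2·δy/y)² = (-2×0.0342)² = 0.00467;  (−½·δr/r)² = (-0.5×0.100)² = 0.00252;  (½·δc/c)² = (0.5×0.0546)² = 0.000746
δQ/Q = √(0.00794) = 0.0891
Q = 0.06365, so δQ = 0.0891 × 0.06365 = 0.00567.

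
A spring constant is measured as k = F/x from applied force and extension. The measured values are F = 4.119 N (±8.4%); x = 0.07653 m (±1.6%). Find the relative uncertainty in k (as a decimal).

0.0855

Relative error in a monomial: (δk/k)² = Σ (nᵢ · δxᵢ/xᵢ)².
  (1·δF/F)² = (1×0.0840)² = 0.00706;  (-1·δx/x)² = (-1×0.0160)² = 0.000256
δk/k = √(0.00731) = 0.0855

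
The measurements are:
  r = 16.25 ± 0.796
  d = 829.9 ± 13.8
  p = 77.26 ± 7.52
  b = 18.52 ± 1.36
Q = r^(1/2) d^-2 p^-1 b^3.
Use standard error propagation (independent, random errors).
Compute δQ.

0.000118

Relative error in a monomial: (δQ/Q)² = Σ (nᵢ · δxᵢ/xᵢ)².
  (½·δr/r)² = (0.5×0.0490)² = 0.000600;  (-2·δd/d)² = (-2×0.0166)² = 0.00111;  (-1·δp/p)² = (-1×0.0973)² = 0.00947;  (3·δb/b)² = (3×0.0734)² = 0.0485
δQ/Q = √(0.0597) = 0.244
Q = 0.0004812, so δQ = 0.244 × 0.0004812 = 0.000118.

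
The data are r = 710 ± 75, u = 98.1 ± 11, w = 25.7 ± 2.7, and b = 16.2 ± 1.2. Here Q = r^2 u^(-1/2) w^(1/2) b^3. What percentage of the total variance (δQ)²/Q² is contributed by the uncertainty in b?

49.4%

(δQ/Q)² = (2·δr/r)² + (−½·δu/u)² + (½·δw/w)² + (3·δb/b)²
  r term: (2×0.106)² = 0.0446
  u term: (-0.5×0.112)² = 0.00314
  w term: (0.5×0.105)² = 0.00276
  b term: (3×0.0741)² = 0.0494
Total = 0.0999. Share from b = 0.0494/0.0999 = 0.494.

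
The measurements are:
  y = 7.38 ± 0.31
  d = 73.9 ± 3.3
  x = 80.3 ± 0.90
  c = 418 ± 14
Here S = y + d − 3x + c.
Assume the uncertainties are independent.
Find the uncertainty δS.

14.6

For a sum/difference, combine absolute errors in quadrature:
  (δy)² = 0.0961;  (δd)² = 10.9;  (3·δx)² = 7.29;  (δc)² = 196
δS = √(214) = 14.6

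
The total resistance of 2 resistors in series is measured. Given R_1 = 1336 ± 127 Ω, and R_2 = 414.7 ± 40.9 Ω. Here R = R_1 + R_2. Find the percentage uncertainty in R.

7.62%

For a sum/difference, combine absolute errors in quadrature:
  (δR_1)² = 16100;  (δR_2)² = 1670
δR = √(17800) = 133 Ω
R = 1751 Ω, so δR/R = 133/1751 = 0.0762.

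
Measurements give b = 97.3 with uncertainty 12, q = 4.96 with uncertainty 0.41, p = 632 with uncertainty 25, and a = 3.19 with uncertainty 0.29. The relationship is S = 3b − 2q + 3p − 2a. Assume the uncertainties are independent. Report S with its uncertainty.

Each term contributes (cᵢ δxᵢ)² to (δS)²:
  (3·δb)² = 1300;  (2·δq)² = 0.672;  (3·δp)² = 5620;  (2·δa)² = 0.336
δS = √(6920) = 83.2
S = 2170.

2170 ± 83.2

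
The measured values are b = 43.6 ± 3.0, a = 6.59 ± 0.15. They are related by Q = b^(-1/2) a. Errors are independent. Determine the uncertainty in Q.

0.0412

Q is a product of powers, so relative uncertainties combine in quadrature:
  (−½·δb/b)² = (-0.5×0.0688)² = 0.00118;  (1·δa/a)² = (1×0.0228)² = 0.000518
δQ/Q = √(0.00170) = 0.0413
Q = 0.998, so δQ = 0.0413 × 0.998 = 0.0412.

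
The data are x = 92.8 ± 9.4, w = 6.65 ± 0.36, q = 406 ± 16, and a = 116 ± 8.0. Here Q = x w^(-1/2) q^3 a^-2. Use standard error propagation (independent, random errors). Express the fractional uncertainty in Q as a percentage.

21.0%

Relative error in a monomial: (δQ/Q)² = Σ (nᵢ · δxᵢ/xᵢ)².
  (1·δx/x)² = (1×0.101)² = 0.0103;  (−½·δw/w)² = (-0.5×0.0541)² = 0.000733;  (3·δq/q)² = (3×0.0394)² = 0.0140;  (-2·δa/a)² = (-2×0.0690)² = 0.0190
δQ/Q = √(0.0440) = 0.210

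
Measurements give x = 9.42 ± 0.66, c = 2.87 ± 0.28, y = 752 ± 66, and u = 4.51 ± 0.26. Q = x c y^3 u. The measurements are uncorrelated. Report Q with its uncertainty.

(5.19 ± 1.53) × 10^10

For a monomial Q ∝ x, c, y^3, u, fractional errors add in quadrature:
  (1·δx/x)² = (1×0.0701)² = 0.00491;  (1·δc/c)² = (1×0.0976)² = 0.00952;  (3·δy/y)² = (3×0.0878)² = 0.0693;  (1·δu/u)² = (1×0.0576)² = 0.00332
δQ/Q = √(0.0871) = 0.295
Q = 5.19e+10, so δQ = 0.295 × 5.19e+10 = 1.53e+10.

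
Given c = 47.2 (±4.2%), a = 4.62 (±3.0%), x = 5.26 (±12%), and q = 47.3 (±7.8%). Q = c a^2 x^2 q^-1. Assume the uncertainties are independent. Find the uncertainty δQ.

155

For a monomial Q ∝ c, a^2, x^2, q^-1, fractional errors add in quadrature:
  (1·δc/c)² = (1×0.0420)² = 0.00176;  (2·δa/a)² = (2×0.0300)² = 0.00360;  (2·δx/x)² = (2×0.120)² = 0.0576;  (-1·δq/q)² = (-1×0.0780)² = 0.00608
δQ/Q = √(0.0690) = 0.263
Q = 589, so δQ = 0.263 × 589 = 155.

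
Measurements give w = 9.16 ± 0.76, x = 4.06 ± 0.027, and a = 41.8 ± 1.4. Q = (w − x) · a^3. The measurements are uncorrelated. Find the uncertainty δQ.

Let u = w − x = 5.10. δu = √(δw² + δx²) = √(0.578 + 0.000729) = 0.760, so δu/u = 0.149.
Q is then a monomial in u, a:
δQ/Q = √((δu/u)² + (3·δa/a)²) = √(0.0222 + 0.0101) = 0.180
Q = 3.72e+05, so δQ = 0.180 × 3.72e+05 = 67000.

67000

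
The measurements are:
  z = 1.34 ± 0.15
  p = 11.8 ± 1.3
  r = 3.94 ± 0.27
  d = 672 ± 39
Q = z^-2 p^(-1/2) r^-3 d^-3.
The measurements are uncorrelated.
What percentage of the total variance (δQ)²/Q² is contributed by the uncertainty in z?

39.9%

(δQ/Q)² = (-2·δz/z)² + (−½·δp/p)² + (-3·δr/r)² + (-3·δd/d)²
  z term: (-2×0.112)² = 0.0501
  p term: (-0.5×0.110)² = 0.00303
  r term: (-3×0.0685)² = 0.0423
  d term: (-3×0.0580)² = 0.0303
Total = 0.126. Share from z = 0.0501/0.126 = 0.399.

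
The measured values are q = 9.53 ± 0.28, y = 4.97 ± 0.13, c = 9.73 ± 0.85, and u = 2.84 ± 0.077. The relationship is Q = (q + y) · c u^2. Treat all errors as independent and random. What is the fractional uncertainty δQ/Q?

Let w = q + y = 14.5. δw = √(δq² + δy²) = √(0.0784 + 0.0169) = 0.309, so δw/w = 0.0213.
Q is then a monomial in w, c, u:
δQ/Q = √((δw/w)² + (1·δc/c)² + (2·δu/u)²) = √(0.000453 + 0.00763 + 0.00294) = 0.105

0.105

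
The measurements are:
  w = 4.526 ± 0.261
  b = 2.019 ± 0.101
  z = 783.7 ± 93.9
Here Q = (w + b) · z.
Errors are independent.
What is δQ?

Let u = w + b = 6.545. δu = √(δw² + δb²) = √(0.0681 + 0.0102) = 0.280, so δu/u = 0.0428.
Q is then a monomial in u, z:
δQ/Q = √((δu/u)² + (1·δz/z)²) = √(0.00183 + 0.0144) = 0.127
Q = 5129, so δQ = 0.127 × 5129 = 653.

653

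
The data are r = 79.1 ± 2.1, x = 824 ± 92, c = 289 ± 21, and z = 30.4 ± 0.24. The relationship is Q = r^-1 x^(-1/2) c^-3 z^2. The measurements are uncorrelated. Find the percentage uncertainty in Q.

Relative error in a monomial: (δQ/Q)² = Σ (nᵢ · δxᵢ/xᵢ)².
  (-1·δr/r)² = (-1×0.0265)² = 0.000705;  (−½·δx/x)² = (-0.5×0.112)² = 0.00312;  (-3·δc/c)² = (-3×0.0727)² = 0.0475;  (2·δz/z)² = (2×0.00789)² = 0.000249
δQ/Q = √(0.0516) = 0.227

22.7%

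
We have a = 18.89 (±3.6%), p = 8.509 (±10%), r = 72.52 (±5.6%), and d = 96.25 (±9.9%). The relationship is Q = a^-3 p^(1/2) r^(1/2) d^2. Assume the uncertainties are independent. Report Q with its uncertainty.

34.14 ± 7.94

Q is a product of powers, so relative uncertainties combine in quadrature:
  (-3·δa/a)² = (-3×0.0360)² = 0.0117;  (½·δp/p)² = (0.5×0.100)² = 0.00250;  (½·δr/r)² = (0.5×0.0560)² = 0.000784;  (2·δd/d)² = (2×0.0990)² = 0.0392
δQ/Q = √(0.0542) = 0.233
Q = 34.14, so δQ = 0.233 × 34.14 = 7.94.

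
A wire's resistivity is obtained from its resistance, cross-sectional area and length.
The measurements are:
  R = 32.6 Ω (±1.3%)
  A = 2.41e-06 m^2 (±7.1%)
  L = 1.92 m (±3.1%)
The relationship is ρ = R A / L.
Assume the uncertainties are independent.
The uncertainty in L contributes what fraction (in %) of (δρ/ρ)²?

(δρ/ρ)² = (1·δR/R)² + (1·δA/A)² + (-1·δL/L)²
  R term: (1×0.0130)² = 0.000169
  A term: (1×0.0710)² = 0.00504
  L term: (-1×0.0310)² = 0.000961
Total = 0.00617. Share from L = 0.000961/0.00617 = 0.156.

15.6%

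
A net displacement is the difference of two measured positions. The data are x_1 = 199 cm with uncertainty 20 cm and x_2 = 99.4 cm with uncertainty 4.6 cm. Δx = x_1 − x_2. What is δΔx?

Δx is a linear combination, so absolute uncertainties add in quadrature:
  (δx_1)² = 400;  (δx_2)² = 21.2
δΔx = √(421) = 20.5 cm

20.5 cm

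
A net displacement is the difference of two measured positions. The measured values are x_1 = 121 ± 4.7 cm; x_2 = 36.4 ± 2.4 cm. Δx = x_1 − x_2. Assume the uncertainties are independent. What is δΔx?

Sums and differences: (δΔx)² = Σ (cᵢ δxᵢ)².
  (δx_1)² = 22.1;  (δx_2)² = 5.76
δΔx = √(27.9) = 5.28 cm

5.28 cm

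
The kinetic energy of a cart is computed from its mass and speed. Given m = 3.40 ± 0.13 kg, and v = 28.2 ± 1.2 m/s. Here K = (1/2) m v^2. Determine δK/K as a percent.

K is a product of powers, so relative uncertainties combine in quadrature:
  (1·δm/m)² = (1×0.0382)² = 0.00146;  (2·δv/v)² = (2×0.0426)² = 0.00724
δK/K = √(0.00871) = 0.0933

9.33%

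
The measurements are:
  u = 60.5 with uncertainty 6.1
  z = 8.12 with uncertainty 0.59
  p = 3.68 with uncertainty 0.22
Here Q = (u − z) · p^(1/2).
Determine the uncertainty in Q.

12.1

Let w = u − z = 52.4. δw = √(δu² + δz²) = √(37.2 + 0.348) = 6.13, so δw/w = 0.117.
Q is then a monomial in w, p:
δQ/Q = √((δw/w)² + (½·δp/p)²) = √(0.0137 + 0.000893) = 0.121
Q = 100, so δQ = 0.121 × 100 = 12.1.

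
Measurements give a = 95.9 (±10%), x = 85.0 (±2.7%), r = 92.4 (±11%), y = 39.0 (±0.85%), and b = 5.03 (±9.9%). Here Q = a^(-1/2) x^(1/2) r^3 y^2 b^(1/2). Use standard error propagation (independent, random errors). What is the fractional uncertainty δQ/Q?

0.338

Since Q is a product/quotient, work with relative uncertainties:
  (−½·δa/a)² = (-0.5×0.100)² = 0.00250;  (½·δx/x)² = (0.5×0.0270)² = 0.000182;  (3·δr/r)² = (3×0.110)² = 0.109;  (2·δy/y)² = (2×0.00850)² = 0.000289;  (½·δb/b)² = (0.5×0.0990)² = 0.00245
δQ/Q = √(0.114) = 0.338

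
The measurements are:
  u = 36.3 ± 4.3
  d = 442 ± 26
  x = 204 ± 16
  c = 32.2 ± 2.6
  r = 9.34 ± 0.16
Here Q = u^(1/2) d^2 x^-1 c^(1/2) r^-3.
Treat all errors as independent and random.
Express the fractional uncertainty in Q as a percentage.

For a monomial Q ∝ u^(1/2), d^2, x^-1, c^(1/2), r^-3, fractional errors add in quadrature:
  (½·δu/u)² = (0.5×0.118)² = 0.00351;  (2·δd/d)² = (2×0.0588)² = 0.0138;  (-1·δx/x)² = (-1×0.0784)² = 0.00615;  (½·δc/c)² = (0.5×0.0807)² = 0.00163;  (-3·δr/r)² = (-3×0.0171)² = 0.00264
δQ/Q = √(0.0278) = 0.167

16.7%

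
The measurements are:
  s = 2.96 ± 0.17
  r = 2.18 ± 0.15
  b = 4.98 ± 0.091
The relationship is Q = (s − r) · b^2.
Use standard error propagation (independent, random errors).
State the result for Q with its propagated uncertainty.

Let u = s − r = 0.780. δu = √(δs² + δr²) = √(0.0289 + 0.0225) = 0.227, so δu/u = 0.291.
Q is then a monomial in u, b:
δQ/Q = √((δu/u)² + (2·δb/b)²) = √(0.0845 + 0.00134) = 0.293
Q = 19.3, so δQ = 0.293 × 19.3 = 5.67.

19.3 ± 5.67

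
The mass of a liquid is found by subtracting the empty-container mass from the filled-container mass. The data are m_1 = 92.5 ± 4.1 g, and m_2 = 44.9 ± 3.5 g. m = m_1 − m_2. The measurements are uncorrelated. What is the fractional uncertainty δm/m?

For a sum/difference, combine absolute errors in quadrature:
  (δm_1)² = 16.8;  (δm_2)² = 12.2
δm = √(29.1) = 5.39 g
m = 47.6 g, so δm/m = 5.39/47.6 = 0.113.

0.113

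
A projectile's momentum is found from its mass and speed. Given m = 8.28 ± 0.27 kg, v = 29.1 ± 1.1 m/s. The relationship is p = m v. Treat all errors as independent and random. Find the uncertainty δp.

12.0 kg·m/s

For a monomial p ∝ m, v, fractional errors add in quadrature:
  (1·δm/m)² = (1×0.0326)² = 0.00106;  (1·δv/v)² = (1×0.0378)² = 0.00143
δp/p = √(0.00249) = 0.0499
p = 241 kg·m/s, so δp = 0.0499 × 241 = 12.0 kg·m/s.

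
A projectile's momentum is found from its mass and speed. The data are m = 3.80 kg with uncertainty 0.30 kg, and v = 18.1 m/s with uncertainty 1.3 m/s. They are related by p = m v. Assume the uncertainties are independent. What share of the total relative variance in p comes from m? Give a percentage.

(δp/p)² = (1·δm/m)² + (1·δv/v)²
  m term: (1×0.0789)² = 0.00623
  v term: (1×0.0718)² = 0.00516
Total = 0.0114. Share from m = 0.00623/0.0114 = 0.547.

54.7%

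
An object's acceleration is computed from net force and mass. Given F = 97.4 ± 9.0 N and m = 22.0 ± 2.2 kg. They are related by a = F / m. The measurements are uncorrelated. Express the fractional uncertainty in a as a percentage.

a is a product of powers, so relative uncertainties combine in quadrature:
  (1·δF/F)² = (1×0.0924)² = 0.00854;  (-1·δm/m)² = (-1×0.100)² = 0.0100
δa/a = √(0.0185) = 0.136

13.6%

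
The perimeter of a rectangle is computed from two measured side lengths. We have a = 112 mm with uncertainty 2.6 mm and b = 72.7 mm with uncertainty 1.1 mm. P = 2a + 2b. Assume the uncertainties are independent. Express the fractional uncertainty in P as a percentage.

P is a linear combination, so absolute uncertainties add in quadrature:
  (2·δa)² = 27.0;  (2·δb)² = 4.84
δP = √(31.9) = 5.65 mm
P = 369 mm, so δP/P = 5.65/369 = 0.0153.

1.53%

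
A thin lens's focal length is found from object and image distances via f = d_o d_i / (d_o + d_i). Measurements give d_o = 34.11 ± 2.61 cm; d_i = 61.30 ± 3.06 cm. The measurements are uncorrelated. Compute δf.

1.15 cm

∂f/∂d_o = (d_i/(d_o+d_i))² = 0.413;  ∂f/∂d_i = (d_o/(d_o+d_i))² = 0.128
δf = √((∂f/∂d_o · δd_o)² + (∂f/∂d_i · δd_i)²) = √(1.16 + 0.153) = 1.15 cm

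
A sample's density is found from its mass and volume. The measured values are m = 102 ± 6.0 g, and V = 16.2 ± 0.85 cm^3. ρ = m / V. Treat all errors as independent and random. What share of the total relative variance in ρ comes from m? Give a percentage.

(δρ/ρ)² = (1·δm/m)² + (-1·δV/V)²
  m term: (1×0.0588)² = 0.00346
  V term: (-1×0.0525)² = 0.00275
Total = 0.00621. Share from m = 0.00346/0.00621 = 0.557.

55.7%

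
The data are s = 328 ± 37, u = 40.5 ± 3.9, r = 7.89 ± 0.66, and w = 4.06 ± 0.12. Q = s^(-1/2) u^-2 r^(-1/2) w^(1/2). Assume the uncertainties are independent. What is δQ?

4.96e-06

Relative error in a monomial: (δQ/Q)² = Σ (nᵢ · δxᵢ/xᵢ)².
  (−½·δs/s)² = (-0.5×0.113)² = 0.00318;  (-2·δu/u)² = (-2×0.0963)² = 0.0371;  (−½·δr/r)² = (-0.5×0.0837)² = 0.00175;  (½·δw/w)² = (0.5×0.0296)² = 0.000218
δQ/Q = √(0.0422) = 0.206
Q = 2.41e-05, so δQ = 0.206 × 2.41e-05 = 4.96e-06.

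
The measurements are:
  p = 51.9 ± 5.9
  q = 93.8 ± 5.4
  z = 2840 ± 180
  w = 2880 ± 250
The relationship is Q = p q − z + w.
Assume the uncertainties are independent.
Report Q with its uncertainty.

4910 ± 693

Let h = p·q = 4870. δh/h = √((1·δp/p)² + (1·δq/q)²) = √(0.0129 + 0.00331) = 0.127, so δh = 620.
Q = h − z + w: δQ = √(δh² + δz² + δw²) = √(3.85e+05 + 32400 + 62500) = 693
Q = 4910.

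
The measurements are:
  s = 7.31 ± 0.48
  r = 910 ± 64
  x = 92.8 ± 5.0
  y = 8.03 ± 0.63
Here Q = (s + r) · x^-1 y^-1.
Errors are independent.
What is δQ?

Let u = s + r = 917. δu = √(δs² + δr²) = √(0.230 + 4100) = 64.0, so δu/u = 0.0698.
Q is then a monomial in u, x, y:
δQ/Q = √((δu/u)² + (-1·δx/x)² + (-1·δy/y)²) = √(0.00487 + 0.00290 + 0.00616) = 0.118
Q = 1.23, so δQ = 0.118 × 1.23 = 0.145.

0.145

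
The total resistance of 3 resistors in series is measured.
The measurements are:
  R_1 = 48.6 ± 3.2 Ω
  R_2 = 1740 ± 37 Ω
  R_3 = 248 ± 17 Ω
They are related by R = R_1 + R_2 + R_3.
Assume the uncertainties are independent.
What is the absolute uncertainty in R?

R is a linear combination, so absolute uncertainties add in quadrature:
  (δR_1)² = 10.2;  (δR_2)² = 1370;  (δR_3)² = 289
δR = √(1670) = 40.8 Ω

40.8 Ω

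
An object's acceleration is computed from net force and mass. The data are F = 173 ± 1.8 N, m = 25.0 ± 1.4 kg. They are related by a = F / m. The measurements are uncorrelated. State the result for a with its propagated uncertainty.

Since a is a product/quotient, work with relative uncertainties:
  (1·δF/F)² = (1×0.0104)² = 0.000108;  (-1·δm/m)² = (-1×0.0560)² = 0.00314
δa/a = √(0.00324) = 0.0570
a = 6.92 m/s^2, so δa = 0.0570 × 6.92 = 0.394 m/s^2.

6.92 ± 0.394 m/s^2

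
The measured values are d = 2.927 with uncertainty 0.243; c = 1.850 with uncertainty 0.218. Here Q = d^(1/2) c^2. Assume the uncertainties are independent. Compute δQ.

Since Q is a product/quotient, work with relative uncertainties:
  (½·δd/d)² = (0.5×0.0830)² = 0.00172;  (2·δc/c)² = (2×0.118)² = 0.0555
δQ/Q = √(0.0573) = 0.239
Q = 5.855, so δQ = 0.239 × 5.855 = 1.40.

1.40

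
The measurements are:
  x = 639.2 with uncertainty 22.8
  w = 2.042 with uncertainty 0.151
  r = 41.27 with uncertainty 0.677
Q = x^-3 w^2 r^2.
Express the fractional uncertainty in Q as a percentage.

Q is a product of powers, so relative uncertainties combine in quadrature:
  (-3·δx/x)² = (-3×0.0357)² = 0.0115;  (2·δw/w)² = (2×0.0739)² = 0.0219;  (2·δr/r)² = (2×0.0164)² = 0.00108
δQ/Q = √(0.0344) = 0.185

18.5%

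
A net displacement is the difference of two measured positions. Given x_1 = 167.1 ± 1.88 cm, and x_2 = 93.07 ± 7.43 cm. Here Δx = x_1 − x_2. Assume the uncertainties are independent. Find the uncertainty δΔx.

Absolute uncertainties add in quadrature for a linear combination:
  (δx_1)² = 3.53;  (δx_2)² = 55.2
δΔx = √(58.7) = 7.66 cm

7.66 cm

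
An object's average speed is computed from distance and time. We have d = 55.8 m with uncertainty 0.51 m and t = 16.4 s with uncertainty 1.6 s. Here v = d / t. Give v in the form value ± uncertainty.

Since v is a product/quotient, work with relative uncertainties:
  (1·δd/d)² = (1×0.00914)² = 8.35e-05;  (-1·δt/t)² = (-1×0.0976)² = 0.00952
δv/v = √(0.00960) = 0.0980
v = 3.40 m/s, so δv = 0.0980 × 3.40 = 0.333 m/s.

3.40 ± 0.333 m/s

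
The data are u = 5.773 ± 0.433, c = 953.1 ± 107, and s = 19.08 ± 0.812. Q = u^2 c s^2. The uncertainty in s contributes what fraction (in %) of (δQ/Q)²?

(δQ/Q)² = (2·δu/u)² + (1·δc/c)² + (2·δs/s)²
  u term: (2×0.0750)² = 0.0225
  c term: (1×0.112)² = 0.0126
  s term: (2×0.0426)² = 0.00724
Total = 0.0424. Share from s = 0.00724/0.0424 = 0.171.

17.1%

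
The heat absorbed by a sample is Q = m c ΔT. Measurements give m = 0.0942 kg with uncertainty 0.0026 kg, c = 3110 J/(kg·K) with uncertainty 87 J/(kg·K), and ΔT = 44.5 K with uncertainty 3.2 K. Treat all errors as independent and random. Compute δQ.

For a monomial Q ∝ m, c, ΔT, fractional errors add in quadrature:
  (1·δm/m)² = (1×0.0276)² = 0.000762;  (1·δc/c)² = (1×0.0280)² = 0.000783;  (1·δΔT/ΔT)² = (1×0.0719)² = 0.00517
δQ/Q = √(0.00672) = 0.0819
Q = 13000 J, so δQ = 0.0819 × 13000 = 1070 J.

1070 J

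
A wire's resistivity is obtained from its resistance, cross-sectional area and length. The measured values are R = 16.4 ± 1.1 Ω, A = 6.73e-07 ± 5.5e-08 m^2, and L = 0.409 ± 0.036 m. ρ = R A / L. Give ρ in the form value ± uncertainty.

(2.70 ± 0.371) × 10^-5 Ω·m

ρ is a product of powers, so relative uncertainties combine in quadrature:
  (1·δR/R)² = (1×0.0671)² = 0.00450;  (1·δA/A)² = (1×0.0817)² = 0.00668;  (-1·δL/L)² = (-1×0.0880)² = 0.00775
δρ/ρ = √(0.0189) = 0.138
ρ = 2.7e-05 Ω·m, so δρ = 0.138 × 2.7e-05 = 3.71e-06 Ω·m.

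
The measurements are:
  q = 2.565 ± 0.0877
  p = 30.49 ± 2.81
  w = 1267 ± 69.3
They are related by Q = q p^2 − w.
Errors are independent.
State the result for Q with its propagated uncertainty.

Let h = q·p^2 = 2385. δh/h = √((1·δq/q)² + (2·δp/p)²) = √(0.00117 + 0.0340) = 0.187, so δh = 447.
Q = h − w: δQ = √(δh² + δw²) = √(2e+05 + 4800) = 452
Q = 1118.

1118 ± 452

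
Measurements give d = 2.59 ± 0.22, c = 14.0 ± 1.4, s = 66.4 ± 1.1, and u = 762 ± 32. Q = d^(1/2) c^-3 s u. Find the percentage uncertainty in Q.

30.6%

Products/powers → add relative errors in quadrature, weighted by exponent:
  (½·δd/d)² = (0.5×0.0849)² = 0.00180;  (-3·δc/c)² = (-3×0.100)² = 0.0900;  (1·δs/s)² = (1×0.0166)² = 0.000274;  (1·δu/u)² = (1×0.0420)² = 0.00176
δQ/Q = √(0.0938) = 0.306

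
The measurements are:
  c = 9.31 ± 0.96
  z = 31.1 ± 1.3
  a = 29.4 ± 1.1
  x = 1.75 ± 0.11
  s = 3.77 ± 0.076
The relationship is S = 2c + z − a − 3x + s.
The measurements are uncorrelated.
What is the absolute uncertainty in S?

Sums and differences: (δS)² = Σ (cᵢ δxᵢ)².
  (2·δc)² = 3.69;  (δz)² = 1.69;  (δa)² = 1.21;  (3·δx)² = 0.109;  (δs)² = 0.00578
δS = √(6.70) = 2.59

2.59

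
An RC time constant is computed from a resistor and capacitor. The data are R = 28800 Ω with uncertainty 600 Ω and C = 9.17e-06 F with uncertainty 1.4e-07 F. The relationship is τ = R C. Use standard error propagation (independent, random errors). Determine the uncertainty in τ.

0.00682 s

Each factor contributes (exponent × relative error)² to (δτ/τ)²:
  (1·δR/R)² = (1×0.0208)² = 0.000434;  (1·δC/C)² = (1×0.0153)² = 0.000233
δτ/τ = √(0.000667) = 0.0258
τ = 0.264 s, so δτ = 0.0258 × 0.264 = 0.00682 s.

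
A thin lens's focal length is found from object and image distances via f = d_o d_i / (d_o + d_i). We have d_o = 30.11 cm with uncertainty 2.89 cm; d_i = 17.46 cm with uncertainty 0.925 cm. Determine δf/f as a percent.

∂f/∂d_o = (d_i/(d_o+d_i))² = 0.135;  ∂f/∂d_i = (d_o/(d_o+d_i))² = 0.401
δf = √((∂f/∂d_o · δd_o)² + (∂f/∂d_i · δd_i)²) = √(0.152 + 0.137) = 0.538 cm
f = 11.05 cm, so δf/f = 0.538/11.05 = 0.0486.

4.86%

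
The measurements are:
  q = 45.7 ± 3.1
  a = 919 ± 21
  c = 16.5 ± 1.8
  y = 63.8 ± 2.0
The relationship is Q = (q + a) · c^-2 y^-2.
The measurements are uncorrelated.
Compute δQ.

0.000199

Let u = q + a = 965. δu = √(δq² + δa²) = √(9.61 + 441) = 21.2, so δu/u = 0.0220.
Q is then a monomial in u, c, y:
δQ/Q = √((δu/u)² + (-2·δc/c)² + (-2·δy/y)²) = √(0.000484 + 0.0476 + 0.00393) = 0.228
Q = 0.000871, so δQ = 0.228 × 0.000871 = 0.000199.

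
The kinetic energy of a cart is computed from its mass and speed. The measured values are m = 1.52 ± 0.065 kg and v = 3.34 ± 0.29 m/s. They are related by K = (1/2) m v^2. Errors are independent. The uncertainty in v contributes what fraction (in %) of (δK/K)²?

94.3%

(δK/K)² = (1·δm/m)² + (2·δv/v)²
  m term: (1×0.0428)² = 0.00183
  v term: (2×0.0868)² = 0.0302
Total = 0.0320. Share from v = 0.0302/0.0320 = 0.943.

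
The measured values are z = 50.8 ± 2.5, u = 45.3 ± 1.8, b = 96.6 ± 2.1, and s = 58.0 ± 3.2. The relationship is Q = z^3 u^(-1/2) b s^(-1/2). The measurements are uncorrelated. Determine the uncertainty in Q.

37800

Q is a product of powers, so relative uncertainties combine in quadrature:
  (3·δz/z)² = (3×0.0492)² = 0.0218;  (−½·δu/u)² = (-0.5×0.0397)² = 0.000395;  (1·δb/b)² = (1×0.0217)² = 0.000473;  (−½·δs/s)² = (-0.5×0.0552)² = 0.000761
δQ/Q = √(0.0234) = 0.153
Q = 2.47e+05, so δQ = 0.153 × 2.47e+05 = 37800.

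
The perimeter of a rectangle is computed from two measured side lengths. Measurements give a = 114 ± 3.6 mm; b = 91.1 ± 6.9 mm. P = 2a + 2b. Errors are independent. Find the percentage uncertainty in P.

Sums and differences: (δP)² = Σ (cᵢ δxᵢ)².
  (2·δa)² = 51.8;  (2·δb)² = 190
δP = √(242) = 15.6 mm
P = 410 mm, so δP/P = 15.6/410 = 0.0379.

3.79%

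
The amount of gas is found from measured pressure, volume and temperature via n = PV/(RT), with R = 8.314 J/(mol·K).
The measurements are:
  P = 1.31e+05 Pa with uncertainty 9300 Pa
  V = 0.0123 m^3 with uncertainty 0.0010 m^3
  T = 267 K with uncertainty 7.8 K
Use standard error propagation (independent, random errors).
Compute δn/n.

0.112

Since n is a product/quotient, work with relative uncertainties:
  (1·δP/P)² = (1×0.0710)² = 0.00504;  (1·δV/V)² = (1×0.0813)² = 0.00661;  (-1·δT/T)² = (-1×0.0292)² = 0.000853
δn/n = √(0.0125) = 0.112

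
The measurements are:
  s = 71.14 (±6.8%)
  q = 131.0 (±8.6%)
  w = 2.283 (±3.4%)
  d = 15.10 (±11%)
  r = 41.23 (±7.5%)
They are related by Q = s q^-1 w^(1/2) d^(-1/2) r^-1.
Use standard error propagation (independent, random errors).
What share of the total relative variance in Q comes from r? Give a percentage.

(δQ/Q)² = (1·δs/s)² + (-1·δq/q)² + (½·δw/w)² + (−½·δd/d)² + (-1·δr/r)²
  s term: (1×0.0680)² = 0.00462
  q term: (-1×0.0860)² = 0.00740
  w term: (0.5×0.0340)² = 0.000289
  d term: (-0.5×0.110)² = 0.00302
  r term: (-1×0.0750)² = 0.00562
Total = 0.0210. Share from r = 0.00562/0.0210 = 0.268.

26.8%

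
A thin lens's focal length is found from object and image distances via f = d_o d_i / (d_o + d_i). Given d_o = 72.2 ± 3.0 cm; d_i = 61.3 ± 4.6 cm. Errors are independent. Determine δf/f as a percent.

∂f/∂d_o = (d_i/(d_o+d_i))² = 0.211;  ∂f/∂d_i = (d_o/(d_o+d_i))² = 0.292
δf = √((∂f/∂d_o · δd_o)² + (∂f/∂d_i · δd_i)²) = √(0.400 + 1.81) = 1.49 cm
f = 33.2 cm, so δf/f = 1.49/33.2 = 0.0448.

4.48%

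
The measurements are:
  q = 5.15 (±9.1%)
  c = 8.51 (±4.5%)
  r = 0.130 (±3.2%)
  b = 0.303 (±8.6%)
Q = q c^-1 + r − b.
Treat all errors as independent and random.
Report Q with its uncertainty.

0.432 ± 0.0669

Let p = q·c^-1 = 0.605. δp/p = √((1·δq/q)² + (-1·δc/c)²) = √(0.00828 + 0.00202) = 0.102, so δp = 0.0614.
Q = p + r − b: δQ = √(δp² + δr² + δb²) = √(0.00377 + 1.73e-05 + 0.000679) = 0.0669
Q = 0.432.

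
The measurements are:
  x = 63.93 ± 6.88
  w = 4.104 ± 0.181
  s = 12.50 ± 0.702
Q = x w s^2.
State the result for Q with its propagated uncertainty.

Relative error in a monomial: (δQ/Q)² = Σ (nᵢ · δxᵢ/xᵢ)².
  (1·δx/x)² = (1×0.108)² = 0.0116;  (1·δw/w)² = (1×0.0441)² = 0.00195;  (2·δs/s)² = (2×0.0562)² = 0.0126
δQ/Q = √(0.0261) = 0.162
Q = 41000, so δQ = 0.162 × 41000 = 6630.

41000 ± 6630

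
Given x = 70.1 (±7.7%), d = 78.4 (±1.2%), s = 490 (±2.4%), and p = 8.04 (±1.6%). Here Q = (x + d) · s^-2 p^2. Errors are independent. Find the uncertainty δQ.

0.00274

Let u = x + d = 148. δu = √(δx² + δd²) = √(29.1 + 0.885) = 5.48, so δu/u = 0.0369.
Q is then a monomial in u, s, p:
δQ/Q = √((δu/u)² + (-2·δs/s)² + (2·δp/p)²) = √(0.00136 + 0.00230 + 0.00102) = 0.0685
Q = 0.0400, so δQ = 0.0685 × 0.0400 = 0.00274.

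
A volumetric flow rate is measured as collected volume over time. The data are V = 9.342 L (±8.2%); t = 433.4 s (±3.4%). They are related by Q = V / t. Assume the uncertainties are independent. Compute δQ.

Each factor contributes (exponent × relative error)² to (δQ/Q)²:
  (1·δV/V)² = (1×0.0820)² = 0.00672;  (-1·δt/t)² = (-1×0.0340)² = 0.00116
δQ/Q = √(0.00788) = 0.0888
Q = 0.02156 L/s, so δQ = 0.0888 × 0.02156 = 0.00191 L/s.

0.00191 L/s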